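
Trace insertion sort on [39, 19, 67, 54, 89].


Initial: [39, 19, 67, 54, 89]
Insert 19: [19, 39, 67, 54, 89]
Insert 67: [19, 39, 67, 54, 89]
Insert 54: [19, 39, 54, 67, 89]
Insert 89: [19, 39, 54, 67, 89]

Sorted: [19, 39, 54, 67, 89]


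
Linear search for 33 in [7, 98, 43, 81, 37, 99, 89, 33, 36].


i=0: 7!=33
i=1: 98!=33
i=2: 43!=33
i=3: 81!=33
i=4: 37!=33
i=5: 99!=33
i=6: 89!=33
i=7: 33==33 found!

Found at 7, 8 comps


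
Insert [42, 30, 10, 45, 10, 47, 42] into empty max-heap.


Insert 42: [42]
Insert 30: [42, 30]
Insert 10: [42, 30, 10]
Insert 45: [45, 42, 10, 30]
Insert 10: [45, 42, 10, 30, 10]
Insert 47: [47, 42, 45, 30, 10, 10]
Insert 42: [47, 42, 45, 30, 10, 10, 42]

Final heap: [47, 42, 45, 30, 10, 10, 42]


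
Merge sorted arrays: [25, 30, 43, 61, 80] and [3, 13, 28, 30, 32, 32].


Take 3 from B
Take 13 from B
Take 25 from A
Take 28 from B
Take 30 from A
Take 30 from B
Take 32 from B
Take 32 from B

Merged: [3, 13, 25, 28, 30, 30, 32, 32, 43, 61, 80]


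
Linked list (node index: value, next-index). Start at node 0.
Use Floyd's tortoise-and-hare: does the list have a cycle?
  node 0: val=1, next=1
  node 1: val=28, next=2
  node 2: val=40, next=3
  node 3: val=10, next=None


Floyd's tortoise (slow, +1) and hare (fast, +2):
  init: slow=0, fast=0
  step 1: slow=1, fast=2
  step 2: fast 2->3->None, no cycle

Cycle: no


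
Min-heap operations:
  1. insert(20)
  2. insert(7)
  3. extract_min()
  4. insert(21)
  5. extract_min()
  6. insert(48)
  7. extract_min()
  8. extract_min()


insert(20) -> [20]
insert(7) -> [7, 20]
extract_min()->7, [20]
insert(21) -> [20, 21]
extract_min()->20, [21]
insert(48) -> [21, 48]
extract_min()->21, [48]
extract_min()->48, []

Final heap: []


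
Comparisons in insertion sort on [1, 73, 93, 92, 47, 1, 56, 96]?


Algorithm: insertion sort
Input: [1, 73, 93, 92, 47, 1, 56, 96]
Sorted: [1, 1, 47, 56, 73, 92, 93, 96]

18


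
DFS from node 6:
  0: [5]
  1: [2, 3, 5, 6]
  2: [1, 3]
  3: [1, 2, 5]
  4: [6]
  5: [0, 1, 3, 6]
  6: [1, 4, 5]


Visit 6, push [5, 4, 1]
Visit 1, push [5, 3, 2]
Visit 2, push [3]
Visit 3, push [5]
Visit 5, push [0]
Visit 0, push []
Visit 4, push []

DFS order: [6, 1, 2, 3, 5, 0, 4]


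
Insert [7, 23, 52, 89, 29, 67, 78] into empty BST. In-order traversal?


Insert 7: root
Insert 23: R from 7
Insert 52: R from 7 -> R from 23
Insert 89: R from 7 -> R from 23 -> R from 52
Insert 29: R from 7 -> R from 23 -> L from 52
Insert 67: R from 7 -> R from 23 -> R from 52 -> L from 89
Insert 78: R from 7 -> R from 23 -> R from 52 -> L from 89 -> R from 67

In-order: [7, 23, 29, 52, 67, 78, 89]


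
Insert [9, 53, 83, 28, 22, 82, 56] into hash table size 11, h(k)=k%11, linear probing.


Insert 9: h=9 -> slot 9
Insert 53: h=9, 1 probes -> slot 10
Insert 83: h=6 -> slot 6
Insert 28: h=6, 1 probes -> slot 7
Insert 22: h=0 -> slot 0
Insert 82: h=5 -> slot 5
Insert 56: h=1 -> slot 1

Table: [22, 56, None, None, None, 82, 83, 28, None, 9, 53]


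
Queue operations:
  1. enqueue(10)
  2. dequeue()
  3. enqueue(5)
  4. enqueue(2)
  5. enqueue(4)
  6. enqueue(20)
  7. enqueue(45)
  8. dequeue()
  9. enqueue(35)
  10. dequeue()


enqueue(10) -> [10]
dequeue()->10, []
enqueue(5) -> [5]
enqueue(2) -> [5, 2]
enqueue(4) -> [5, 2, 4]
enqueue(20) -> [5, 2, 4, 20]
enqueue(45) -> [5, 2, 4, 20, 45]
dequeue()->5, [2, 4, 20, 45]
enqueue(35) -> [2, 4, 20, 45, 35]
dequeue()->2, [4, 20, 45, 35]

Final queue: [4, 20, 45, 35]


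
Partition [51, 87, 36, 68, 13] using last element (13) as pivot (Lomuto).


Pivot: 13
Place pivot at 0: [13, 87, 36, 68, 51]

Partitioned: [13, 87, 36, 68, 51]


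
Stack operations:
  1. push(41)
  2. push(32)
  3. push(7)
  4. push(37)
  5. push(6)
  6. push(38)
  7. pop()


push(41) -> [41]
push(32) -> [41, 32]
push(7) -> [41, 32, 7]
push(37) -> [41, 32, 7, 37]
push(6) -> [41, 32, 7, 37, 6]
push(38) -> [41, 32, 7, 37, 6, 38]
pop()->38, [41, 32, 7, 37, 6]

Final stack: [41, 32, 7, 37, 6]


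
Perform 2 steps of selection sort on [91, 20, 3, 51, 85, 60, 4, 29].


Initial: [91, 20, 3, 51, 85, 60, 4, 29]
Step 1: min=3 at 2
  Swap: [3, 20, 91, 51, 85, 60, 4, 29]
Step 2: min=4 at 6
  Swap: [3, 4, 91, 51, 85, 60, 20, 29]

After 2 steps: [3, 4, 91, 51, 85, 60, 20, 29]


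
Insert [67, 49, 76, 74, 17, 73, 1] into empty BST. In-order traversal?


Insert 67: root
Insert 49: L from 67
Insert 76: R from 67
Insert 74: R from 67 -> L from 76
Insert 17: L from 67 -> L from 49
Insert 73: R from 67 -> L from 76 -> L from 74
Insert 1: L from 67 -> L from 49 -> L from 17

In-order: [1, 17, 49, 67, 73, 74, 76]


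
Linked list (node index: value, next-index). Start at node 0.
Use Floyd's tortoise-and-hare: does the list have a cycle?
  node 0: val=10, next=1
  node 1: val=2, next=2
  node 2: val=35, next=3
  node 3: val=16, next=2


Floyd's tortoise (slow, +1) and hare (fast, +2):
  init: slow=0, fast=0
  step 1: slow=1, fast=2
  step 2: slow=2, fast=2
  slow == fast at node 2: cycle detected

Cycle: yes


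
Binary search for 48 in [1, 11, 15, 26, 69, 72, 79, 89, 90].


Step 1: lo=0, hi=8, mid=4, val=69
Step 2: lo=0, hi=3, mid=1, val=11
Step 3: lo=2, hi=3, mid=2, val=15
Step 4: lo=3, hi=3, mid=3, val=26

Not found


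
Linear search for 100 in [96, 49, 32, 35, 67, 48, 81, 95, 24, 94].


i=0: 96!=100
i=1: 49!=100
i=2: 32!=100
i=3: 35!=100
i=4: 67!=100
i=5: 48!=100
i=6: 81!=100
i=7: 95!=100
i=8: 24!=100
i=9: 94!=100

Not found, 10 comps


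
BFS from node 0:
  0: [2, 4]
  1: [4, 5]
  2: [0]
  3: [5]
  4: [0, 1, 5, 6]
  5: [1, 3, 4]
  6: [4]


Visit 0, enqueue [2, 4]
Visit 2, enqueue []
Visit 4, enqueue [1, 5, 6]
Visit 1, enqueue []
Visit 5, enqueue [3]
Visit 6, enqueue []
Visit 3, enqueue []

BFS order: [0, 2, 4, 1, 5, 6, 3]


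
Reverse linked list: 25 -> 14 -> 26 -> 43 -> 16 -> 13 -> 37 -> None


Step 1: curr=25, set curr.next=prev(None) | reversed so far: 25
Step 2: curr=14, set curr.next=prev(25) | reversed so far: 14 -> 25
Step 3: curr=26, set curr.next=prev(14) | reversed so far: 26 -> 14 -> 25
Step 4: curr=43, set curr.next=prev(26) | reversed so far: 43 -> 26 -> 14 -> 25
Step 5: curr=16, set curr.next=prev(43) | reversed so far: 16 -> 43 -> 26 -> 14 -> 25
Step 6: curr=13, set curr.next=prev(16) | reversed so far: 13 -> 16 -> 43 -> 26 -> 14 -> 25
Step 7: curr=37, set curr.next=prev(13) | reversed so far: 37 -> 13 -> 16 -> 43 -> 26 -> 14 -> 25

37 -> 13 -> 16 -> 43 -> 26 -> 14 -> 25 -> None


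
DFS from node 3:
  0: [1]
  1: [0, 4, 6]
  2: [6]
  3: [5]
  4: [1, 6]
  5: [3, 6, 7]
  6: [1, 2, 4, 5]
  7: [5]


Visit 3, push [5]
Visit 5, push [7, 6]
Visit 6, push [4, 2, 1]
Visit 1, push [4, 0]
Visit 0, push []
Visit 4, push []
Visit 2, push []
Visit 7, push []

DFS order: [3, 5, 6, 1, 0, 4, 2, 7]


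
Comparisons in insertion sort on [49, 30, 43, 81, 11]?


Algorithm: insertion sort
Input: [49, 30, 43, 81, 11]
Sorted: [11, 30, 43, 49, 81]

8


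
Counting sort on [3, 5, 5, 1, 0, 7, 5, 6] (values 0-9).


Input: [3, 5, 5, 1, 0, 7, 5, 6]
Counts: [1, 1, 0, 1, 0, 3, 1, 1, 0, 0]

Sorted: [0, 1, 3, 5, 5, 5, 6, 7]


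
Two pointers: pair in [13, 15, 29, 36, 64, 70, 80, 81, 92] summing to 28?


lo=0(13)+hi=8(92)=105
lo=0(13)+hi=7(81)=94
lo=0(13)+hi=6(80)=93
lo=0(13)+hi=5(70)=83
lo=0(13)+hi=4(64)=77
lo=0(13)+hi=3(36)=49
lo=0(13)+hi=2(29)=42
lo=0(13)+hi=1(15)=28

Yes: 13+15=28


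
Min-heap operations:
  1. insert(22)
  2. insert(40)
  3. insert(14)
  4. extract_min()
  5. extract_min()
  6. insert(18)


insert(22) -> [22]
insert(40) -> [22, 40]
insert(14) -> [14, 40, 22]
extract_min()->14, [22, 40]
extract_min()->22, [40]
insert(18) -> [18, 40]

Final heap: [18, 40]


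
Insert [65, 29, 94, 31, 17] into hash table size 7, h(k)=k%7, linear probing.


Insert 65: h=2 -> slot 2
Insert 29: h=1 -> slot 1
Insert 94: h=3 -> slot 3
Insert 31: h=3, 1 probes -> slot 4
Insert 17: h=3, 2 probes -> slot 5

Table: [None, 29, 65, 94, 31, 17, None]


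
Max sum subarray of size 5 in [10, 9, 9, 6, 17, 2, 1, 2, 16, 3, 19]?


[0:5]: 51
[1:6]: 43
[2:7]: 35
[3:8]: 28
[4:9]: 38
[5:10]: 24
[6:11]: 41

Max: 51 at [0:5]


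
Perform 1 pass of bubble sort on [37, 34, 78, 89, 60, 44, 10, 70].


Initial: [37, 34, 78, 89, 60, 44, 10, 70]
Pass 1: [34, 37, 78, 60, 44, 10, 70, 89] (5 swaps)

After 1 pass: [34, 37, 78, 60, 44, 10, 70, 89]


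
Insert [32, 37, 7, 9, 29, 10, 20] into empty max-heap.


Insert 32: [32]
Insert 37: [37, 32]
Insert 7: [37, 32, 7]
Insert 9: [37, 32, 7, 9]
Insert 29: [37, 32, 7, 9, 29]
Insert 10: [37, 32, 10, 9, 29, 7]
Insert 20: [37, 32, 20, 9, 29, 7, 10]

Final heap: [37, 32, 20, 9, 29, 7, 10]


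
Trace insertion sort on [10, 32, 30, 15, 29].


Initial: [10, 32, 30, 15, 29]
Insert 32: [10, 32, 30, 15, 29]
Insert 30: [10, 30, 32, 15, 29]
Insert 15: [10, 15, 30, 32, 29]
Insert 29: [10, 15, 29, 30, 32]

Sorted: [10, 15, 29, 30, 32]


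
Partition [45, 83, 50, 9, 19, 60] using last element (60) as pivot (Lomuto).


Pivot: 60
  45 <= 60: advance i (no swap)
  50 <= 60: swap -> [45, 50, 83, 9, 19, 60]
  9 <= 60: swap -> [45, 50, 9, 83, 19, 60]
  19 <= 60: swap -> [45, 50, 9, 19, 83, 60]
Place pivot at 4: [45, 50, 9, 19, 60, 83]

Partitioned: [45, 50, 9, 19, 60, 83]


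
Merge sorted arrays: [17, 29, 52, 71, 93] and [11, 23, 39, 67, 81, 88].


Take 11 from B
Take 17 from A
Take 23 from B
Take 29 from A
Take 39 from B
Take 52 from A
Take 67 from B
Take 71 from A
Take 81 from B
Take 88 from B

Merged: [11, 17, 23, 29, 39, 52, 67, 71, 81, 88, 93]


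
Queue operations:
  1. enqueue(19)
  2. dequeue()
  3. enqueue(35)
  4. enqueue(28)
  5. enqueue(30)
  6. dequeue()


enqueue(19) -> [19]
dequeue()->19, []
enqueue(35) -> [35]
enqueue(28) -> [35, 28]
enqueue(30) -> [35, 28, 30]
dequeue()->35, [28, 30]

Final queue: [28, 30]


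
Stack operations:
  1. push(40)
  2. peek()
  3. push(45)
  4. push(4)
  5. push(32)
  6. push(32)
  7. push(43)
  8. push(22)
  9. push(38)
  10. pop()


push(40) -> [40]
peek()->40
push(45) -> [40, 45]
push(4) -> [40, 45, 4]
push(32) -> [40, 45, 4, 32]
push(32) -> [40, 45, 4, 32, 32]
push(43) -> [40, 45, 4, 32, 32, 43]
push(22) -> [40, 45, 4, 32, 32, 43, 22]
push(38) -> [40, 45, 4, 32, 32, 43, 22, 38]
pop()->38, [40, 45, 4, 32, 32, 43, 22]

Final stack: [40, 45, 4, 32, 32, 43, 22]


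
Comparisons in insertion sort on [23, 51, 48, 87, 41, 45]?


Algorithm: insertion sort
Input: [23, 51, 48, 87, 41, 45]
Sorted: [23, 41, 45, 48, 51, 87]

12


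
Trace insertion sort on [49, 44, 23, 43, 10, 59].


Initial: [49, 44, 23, 43, 10, 59]
Insert 44: [44, 49, 23, 43, 10, 59]
Insert 23: [23, 44, 49, 43, 10, 59]
Insert 43: [23, 43, 44, 49, 10, 59]
Insert 10: [10, 23, 43, 44, 49, 59]
Insert 59: [10, 23, 43, 44, 49, 59]

Sorted: [10, 23, 43, 44, 49, 59]


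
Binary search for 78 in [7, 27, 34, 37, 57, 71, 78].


Step 1: lo=0, hi=6, mid=3, val=37
Step 2: lo=4, hi=6, mid=5, val=71
Step 3: lo=6, hi=6, mid=6, val=78

Found at index 6


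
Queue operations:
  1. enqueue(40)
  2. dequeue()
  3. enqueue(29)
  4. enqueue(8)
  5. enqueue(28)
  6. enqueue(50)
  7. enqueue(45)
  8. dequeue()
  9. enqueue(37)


enqueue(40) -> [40]
dequeue()->40, []
enqueue(29) -> [29]
enqueue(8) -> [29, 8]
enqueue(28) -> [29, 8, 28]
enqueue(50) -> [29, 8, 28, 50]
enqueue(45) -> [29, 8, 28, 50, 45]
dequeue()->29, [8, 28, 50, 45]
enqueue(37) -> [8, 28, 50, 45, 37]

Final queue: [8, 28, 50, 45, 37]


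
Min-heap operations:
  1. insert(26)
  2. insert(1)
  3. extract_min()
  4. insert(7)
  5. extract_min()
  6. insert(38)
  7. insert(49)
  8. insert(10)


insert(26) -> [26]
insert(1) -> [1, 26]
extract_min()->1, [26]
insert(7) -> [7, 26]
extract_min()->7, [26]
insert(38) -> [26, 38]
insert(49) -> [26, 38, 49]
insert(10) -> [10, 26, 49, 38]

Final heap: [10, 26, 49, 38]


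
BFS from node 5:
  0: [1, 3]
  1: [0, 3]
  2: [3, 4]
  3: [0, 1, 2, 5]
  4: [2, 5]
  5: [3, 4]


Visit 5, enqueue [3, 4]
Visit 3, enqueue [0, 1, 2]
Visit 4, enqueue []
Visit 0, enqueue []
Visit 1, enqueue []
Visit 2, enqueue []

BFS order: [5, 3, 4, 0, 1, 2]


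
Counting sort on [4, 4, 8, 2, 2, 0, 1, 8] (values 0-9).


Input: [4, 4, 8, 2, 2, 0, 1, 8]
Counts: [1, 1, 2, 0, 2, 0, 0, 0, 2, 0]

Sorted: [0, 1, 2, 2, 4, 4, 8, 8]


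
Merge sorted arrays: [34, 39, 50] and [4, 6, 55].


Take 4 from B
Take 6 from B
Take 34 from A
Take 39 from A
Take 50 from A

Merged: [4, 6, 34, 39, 50, 55]


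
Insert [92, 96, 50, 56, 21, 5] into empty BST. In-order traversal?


Insert 92: root
Insert 96: R from 92
Insert 50: L from 92
Insert 56: L from 92 -> R from 50
Insert 21: L from 92 -> L from 50
Insert 5: L from 92 -> L from 50 -> L from 21

In-order: [5, 21, 50, 56, 92, 96]


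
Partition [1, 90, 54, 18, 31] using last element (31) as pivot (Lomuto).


Pivot: 31
  1 <= 31: advance i (no swap)
  18 <= 31: swap -> [1, 18, 54, 90, 31]
Place pivot at 2: [1, 18, 31, 90, 54]

Partitioned: [1, 18, 31, 90, 54]


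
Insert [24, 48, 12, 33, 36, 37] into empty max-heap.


Insert 24: [24]
Insert 48: [48, 24]
Insert 12: [48, 24, 12]
Insert 33: [48, 33, 12, 24]
Insert 36: [48, 36, 12, 24, 33]
Insert 37: [48, 36, 37, 24, 33, 12]

Final heap: [48, 36, 37, 24, 33, 12]


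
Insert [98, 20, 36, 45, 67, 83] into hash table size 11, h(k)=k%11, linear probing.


Insert 98: h=10 -> slot 10
Insert 20: h=9 -> slot 9
Insert 36: h=3 -> slot 3
Insert 45: h=1 -> slot 1
Insert 67: h=1, 1 probes -> slot 2
Insert 83: h=6 -> slot 6

Table: [None, 45, 67, 36, None, None, 83, None, None, 20, 98]


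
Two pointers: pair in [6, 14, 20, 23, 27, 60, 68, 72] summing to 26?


lo=0(6)+hi=7(72)=78
lo=0(6)+hi=6(68)=74
lo=0(6)+hi=5(60)=66
lo=0(6)+hi=4(27)=33
lo=0(6)+hi=3(23)=29
lo=0(6)+hi=2(20)=26

Yes: 6+20=26


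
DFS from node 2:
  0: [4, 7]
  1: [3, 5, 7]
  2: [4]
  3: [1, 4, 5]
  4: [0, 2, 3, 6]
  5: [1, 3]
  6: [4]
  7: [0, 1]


Visit 2, push [4]
Visit 4, push [6, 3, 0]
Visit 0, push [7]
Visit 7, push [1]
Visit 1, push [5, 3]
Visit 3, push [5]
Visit 5, push []
Visit 6, push []

DFS order: [2, 4, 0, 7, 1, 3, 5, 6]


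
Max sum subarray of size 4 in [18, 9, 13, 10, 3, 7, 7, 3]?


[0:4]: 50
[1:5]: 35
[2:6]: 33
[3:7]: 27
[4:8]: 20

Max: 50 at [0:4]


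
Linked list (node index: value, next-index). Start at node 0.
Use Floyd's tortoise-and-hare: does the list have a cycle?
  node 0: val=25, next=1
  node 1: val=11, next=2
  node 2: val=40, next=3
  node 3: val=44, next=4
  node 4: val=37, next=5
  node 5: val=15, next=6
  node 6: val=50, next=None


Floyd's tortoise (slow, +1) and hare (fast, +2):
  init: slow=0, fast=0
  step 1: slow=1, fast=2
  step 2: slow=2, fast=4
  step 3: slow=3, fast=6
  step 4: fast -> None, no cycle

Cycle: no


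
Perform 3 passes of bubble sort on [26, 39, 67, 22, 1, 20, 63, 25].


Initial: [26, 39, 67, 22, 1, 20, 63, 25]
Pass 1: [26, 39, 22, 1, 20, 63, 25, 67] (5 swaps)
Pass 2: [26, 22, 1, 20, 39, 25, 63, 67] (4 swaps)
Pass 3: [22, 1, 20, 26, 25, 39, 63, 67] (4 swaps)

After 3 passes: [22, 1, 20, 26, 25, 39, 63, 67]


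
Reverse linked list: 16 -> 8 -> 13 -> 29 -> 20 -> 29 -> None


Step 1: curr=16, set curr.next=prev(None) | reversed so far: 16
Step 2: curr=8, set curr.next=prev(16) | reversed so far: 8 -> 16
Step 3: curr=13, set curr.next=prev(8) | reversed so far: 13 -> 8 -> 16
Step 4: curr=29, set curr.next=prev(13) | reversed so far: 29 -> 13 -> 8 -> 16
Step 5: curr=20, set curr.next=prev(29) | reversed so far: 20 -> 29 -> 13 -> 8 -> 16
Step 6: curr=29, set curr.next=prev(20) | reversed so far: 29 -> 20 -> 29 -> 13 -> 8 -> 16

29 -> 20 -> 29 -> 13 -> 8 -> 16 -> None


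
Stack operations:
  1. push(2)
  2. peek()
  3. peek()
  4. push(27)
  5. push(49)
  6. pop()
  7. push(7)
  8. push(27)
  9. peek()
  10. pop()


push(2) -> [2]
peek()->2
peek()->2
push(27) -> [2, 27]
push(49) -> [2, 27, 49]
pop()->49, [2, 27]
push(7) -> [2, 27, 7]
push(27) -> [2, 27, 7, 27]
peek()->27
pop()->27, [2, 27, 7]

Final stack: [2, 27, 7]


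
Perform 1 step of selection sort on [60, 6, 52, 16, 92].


Initial: [60, 6, 52, 16, 92]
Step 1: min=6 at 1
  Swap: [6, 60, 52, 16, 92]

After 1 step: [6, 60, 52, 16, 92]


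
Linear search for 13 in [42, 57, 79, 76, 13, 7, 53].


i=0: 42!=13
i=1: 57!=13
i=2: 79!=13
i=3: 76!=13
i=4: 13==13 found!

Found at 4, 5 comps


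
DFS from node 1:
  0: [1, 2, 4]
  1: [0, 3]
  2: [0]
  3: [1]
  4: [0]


Visit 1, push [3, 0]
Visit 0, push [4, 2]
Visit 2, push []
Visit 4, push []
Visit 3, push []

DFS order: [1, 0, 2, 4, 3]


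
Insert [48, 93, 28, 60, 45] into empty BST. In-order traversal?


Insert 48: root
Insert 93: R from 48
Insert 28: L from 48
Insert 60: R from 48 -> L from 93
Insert 45: L from 48 -> R from 28

In-order: [28, 45, 48, 60, 93]


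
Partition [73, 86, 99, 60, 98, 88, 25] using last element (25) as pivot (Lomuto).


Pivot: 25
Place pivot at 0: [25, 86, 99, 60, 98, 88, 73]

Partitioned: [25, 86, 99, 60, 98, 88, 73]


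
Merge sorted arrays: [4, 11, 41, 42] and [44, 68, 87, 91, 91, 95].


Take 4 from A
Take 11 from A
Take 41 from A
Take 42 from A

Merged: [4, 11, 41, 42, 44, 68, 87, 91, 91, 95]


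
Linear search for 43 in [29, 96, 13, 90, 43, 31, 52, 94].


i=0: 29!=43
i=1: 96!=43
i=2: 13!=43
i=3: 90!=43
i=4: 43==43 found!

Found at 4, 5 comps


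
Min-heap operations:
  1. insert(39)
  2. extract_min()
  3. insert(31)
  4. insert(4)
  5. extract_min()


insert(39) -> [39]
extract_min()->39, []
insert(31) -> [31]
insert(4) -> [4, 31]
extract_min()->4, [31]

Final heap: [31]


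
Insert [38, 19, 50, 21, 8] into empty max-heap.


Insert 38: [38]
Insert 19: [38, 19]
Insert 50: [50, 19, 38]
Insert 21: [50, 21, 38, 19]
Insert 8: [50, 21, 38, 19, 8]

Final heap: [50, 21, 38, 19, 8]


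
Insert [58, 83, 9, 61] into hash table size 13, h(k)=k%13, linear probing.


Insert 58: h=6 -> slot 6
Insert 83: h=5 -> slot 5
Insert 9: h=9 -> slot 9
Insert 61: h=9, 1 probes -> slot 10

Table: [None, None, None, None, None, 83, 58, None, None, 9, 61, None, None]


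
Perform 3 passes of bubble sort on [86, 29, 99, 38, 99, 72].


Initial: [86, 29, 99, 38, 99, 72]
Pass 1: [29, 86, 38, 99, 72, 99] (3 swaps)
Pass 2: [29, 38, 86, 72, 99, 99] (2 swaps)
Pass 3: [29, 38, 72, 86, 99, 99] (1 swaps)

After 3 passes: [29, 38, 72, 86, 99, 99]


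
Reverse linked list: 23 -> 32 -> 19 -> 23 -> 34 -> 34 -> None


Step 1: curr=23, set curr.next=prev(None) | reversed so far: 23
Step 2: curr=32, set curr.next=prev(23) | reversed so far: 32 -> 23
Step 3: curr=19, set curr.next=prev(32) | reversed so far: 19 -> 32 -> 23
Step 4: curr=23, set curr.next=prev(19) | reversed so far: 23 -> 19 -> 32 -> 23
Step 5: curr=34, set curr.next=prev(23) | reversed so far: 34 -> 23 -> 19 -> 32 -> 23
Step 6: curr=34, set curr.next=prev(34) | reversed so far: 34 -> 34 -> 23 -> 19 -> 32 -> 23

34 -> 34 -> 23 -> 19 -> 32 -> 23 -> None


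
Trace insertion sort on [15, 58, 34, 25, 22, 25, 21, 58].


Initial: [15, 58, 34, 25, 22, 25, 21, 58]
Insert 58: [15, 58, 34, 25, 22, 25, 21, 58]
Insert 34: [15, 34, 58, 25, 22, 25, 21, 58]
Insert 25: [15, 25, 34, 58, 22, 25, 21, 58]
Insert 22: [15, 22, 25, 34, 58, 25, 21, 58]
Insert 25: [15, 22, 25, 25, 34, 58, 21, 58]
Insert 21: [15, 21, 22, 25, 25, 34, 58, 58]
Insert 58: [15, 21, 22, 25, 25, 34, 58, 58]

Sorted: [15, 21, 22, 25, 25, 34, 58, 58]


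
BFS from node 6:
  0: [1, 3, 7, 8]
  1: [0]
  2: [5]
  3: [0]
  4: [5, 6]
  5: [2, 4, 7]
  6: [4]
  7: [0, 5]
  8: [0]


Visit 6, enqueue [4]
Visit 4, enqueue [5]
Visit 5, enqueue [2, 7]
Visit 2, enqueue []
Visit 7, enqueue [0]
Visit 0, enqueue [1, 3, 8]
Visit 1, enqueue []
Visit 3, enqueue []
Visit 8, enqueue []

BFS order: [6, 4, 5, 2, 7, 0, 1, 3, 8]


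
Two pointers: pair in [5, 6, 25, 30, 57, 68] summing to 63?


lo=0(5)+hi=5(68)=73
lo=0(5)+hi=4(57)=62
lo=1(6)+hi=4(57)=63

Yes: 6+57=63


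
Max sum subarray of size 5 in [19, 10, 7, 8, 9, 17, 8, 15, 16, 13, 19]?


[0:5]: 53
[1:6]: 51
[2:7]: 49
[3:8]: 57
[4:9]: 65
[5:10]: 69
[6:11]: 71

Max: 71 at [6:11]


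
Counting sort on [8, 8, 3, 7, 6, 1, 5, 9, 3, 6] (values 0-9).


Input: [8, 8, 3, 7, 6, 1, 5, 9, 3, 6]
Counts: [0, 1, 0, 2, 0, 1, 2, 1, 2, 1]

Sorted: [1, 3, 3, 5, 6, 6, 7, 8, 8, 9]


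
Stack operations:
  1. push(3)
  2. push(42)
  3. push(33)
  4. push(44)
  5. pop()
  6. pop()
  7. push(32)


push(3) -> [3]
push(42) -> [3, 42]
push(33) -> [3, 42, 33]
push(44) -> [3, 42, 33, 44]
pop()->44, [3, 42, 33]
pop()->33, [3, 42]
push(32) -> [3, 42, 32]

Final stack: [3, 42, 32]


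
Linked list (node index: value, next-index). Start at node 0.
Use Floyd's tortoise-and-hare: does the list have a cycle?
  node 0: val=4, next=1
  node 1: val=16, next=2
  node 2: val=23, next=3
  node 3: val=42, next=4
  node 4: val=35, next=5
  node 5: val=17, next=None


Floyd's tortoise (slow, +1) and hare (fast, +2):
  init: slow=0, fast=0
  step 1: slow=1, fast=2
  step 2: slow=2, fast=4
  step 3: fast 4->5->None, no cycle

Cycle: no


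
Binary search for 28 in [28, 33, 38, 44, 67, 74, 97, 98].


Step 1: lo=0, hi=7, mid=3, val=44
Step 2: lo=0, hi=2, mid=1, val=33
Step 3: lo=0, hi=0, mid=0, val=28

Found at index 0


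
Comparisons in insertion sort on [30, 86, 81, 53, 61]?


Algorithm: insertion sort
Input: [30, 86, 81, 53, 61]
Sorted: [30, 53, 61, 81, 86]

9


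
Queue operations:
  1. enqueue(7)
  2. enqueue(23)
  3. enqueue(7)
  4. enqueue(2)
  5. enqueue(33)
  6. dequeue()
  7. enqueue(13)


enqueue(7) -> [7]
enqueue(23) -> [7, 23]
enqueue(7) -> [7, 23, 7]
enqueue(2) -> [7, 23, 7, 2]
enqueue(33) -> [7, 23, 7, 2, 33]
dequeue()->7, [23, 7, 2, 33]
enqueue(13) -> [23, 7, 2, 33, 13]

Final queue: [23, 7, 2, 33, 13]


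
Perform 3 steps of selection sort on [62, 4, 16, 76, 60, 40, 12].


Initial: [62, 4, 16, 76, 60, 40, 12]
Step 1: min=4 at 1
  Swap: [4, 62, 16, 76, 60, 40, 12]
Step 2: min=12 at 6
  Swap: [4, 12, 16, 76, 60, 40, 62]
Step 3: min=16 at 2
  Swap: [4, 12, 16, 76, 60, 40, 62]

After 3 steps: [4, 12, 16, 76, 60, 40, 62]


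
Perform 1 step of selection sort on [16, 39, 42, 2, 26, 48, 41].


Initial: [16, 39, 42, 2, 26, 48, 41]
Step 1: min=2 at 3
  Swap: [2, 39, 42, 16, 26, 48, 41]

After 1 step: [2, 39, 42, 16, 26, 48, 41]


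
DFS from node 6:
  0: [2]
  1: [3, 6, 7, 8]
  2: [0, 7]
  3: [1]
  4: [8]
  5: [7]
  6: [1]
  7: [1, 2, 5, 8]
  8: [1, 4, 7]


Visit 6, push [1]
Visit 1, push [8, 7, 3]
Visit 3, push []
Visit 7, push [8, 5, 2]
Visit 2, push [0]
Visit 0, push []
Visit 5, push []
Visit 8, push [4]
Visit 4, push []

DFS order: [6, 1, 3, 7, 2, 0, 5, 8, 4]


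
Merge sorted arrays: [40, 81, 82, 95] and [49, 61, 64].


Take 40 from A
Take 49 from B
Take 61 from B
Take 64 from B

Merged: [40, 49, 61, 64, 81, 82, 95]


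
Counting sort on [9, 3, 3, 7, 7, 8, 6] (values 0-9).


Input: [9, 3, 3, 7, 7, 8, 6]
Counts: [0, 0, 0, 2, 0, 0, 1, 2, 1, 1]

Sorted: [3, 3, 6, 7, 7, 8, 9]


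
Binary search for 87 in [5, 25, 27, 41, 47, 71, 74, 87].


Step 1: lo=0, hi=7, mid=3, val=41
Step 2: lo=4, hi=7, mid=5, val=71
Step 3: lo=6, hi=7, mid=6, val=74
Step 4: lo=7, hi=7, mid=7, val=87

Found at index 7


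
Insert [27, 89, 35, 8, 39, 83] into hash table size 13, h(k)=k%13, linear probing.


Insert 27: h=1 -> slot 1
Insert 89: h=11 -> slot 11
Insert 35: h=9 -> slot 9
Insert 8: h=8 -> slot 8
Insert 39: h=0 -> slot 0
Insert 83: h=5 -> slot 5

Table: [39, 27, None, None, None, 83, None, None, 8, 35, None, 89, None]


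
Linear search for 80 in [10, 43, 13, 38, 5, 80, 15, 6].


i=0: 10!=80
i=1: 43!=80
i=2: 13!=80
i=3: 38!=80
i=4: 5!=80
i=5: 80==80 found!

Found at 5, 6 comps


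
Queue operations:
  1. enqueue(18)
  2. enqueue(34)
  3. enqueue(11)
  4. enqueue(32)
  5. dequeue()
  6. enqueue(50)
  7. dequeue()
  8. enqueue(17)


enqueue(18) -> [18]
enqueue(34) -> [18, 34]
enqueue(11) -> [18, 34, 11]
enqueue(32) -> [18, 34, 11, 32]
dequeue()->18, [34, 11, 32]
enqueue(50) -> [34, 11, 32, 50]
dequeue()->34, [11, 32, 50]
enqueue(17) -> [11, 32, 50, 17]

Final queue: [11, 32, 50, 17]


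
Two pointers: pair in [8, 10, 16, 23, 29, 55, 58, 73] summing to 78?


lo=0(8)+hi=7(73)=81
lo=0(8)+hi=6(58)=66
lo=1(10)+hi=6(58)=68
lo=2(16)+hi=6(58)=74
lo=3(23)+hi=6(58)=81
lo=3(23)+hi=5(55)=78

Yes: 23+55=78


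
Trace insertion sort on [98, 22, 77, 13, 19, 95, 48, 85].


Initial: [98, 22, 77, 13, 19, 95, 48, 85]
Insert 22: [22, 98, 77, 13, 19, 95, 48, 85]
Insert 77: [22, 77, 98, 13, 19, 95, 48, 85]
Insert 13: [13, 22, 77, 98, 19, 95, 48, 85]
Insert 19: [13, 19, 22, 77, 98, 95, 48, 85]
Insert 95: [13, 19, 22, 77, 95, 98, 48, 85]
Insert 48: [13, 19, 22, 48, 77, 95, 98, 85]
Insert 85: [13, 19, 22, 48, 77, 85, 95, 98]

Sorted: [13, 19, 22, 48, 77, 85, 95, 98]


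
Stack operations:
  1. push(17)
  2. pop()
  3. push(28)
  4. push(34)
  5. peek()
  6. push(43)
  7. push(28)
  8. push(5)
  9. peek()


push(17) -> [17]
pop()->17, []
push(28) -> [28]
push(34) -> [28, 34]
peek()->34
push(43) -> [28, 34, 43]
push(28) -> [28, 34, 43, 28]
push(5) -> [28, 34, 43, 28, 5]
peek()->5

Final stack: [28, 34, 43, 28, 5]


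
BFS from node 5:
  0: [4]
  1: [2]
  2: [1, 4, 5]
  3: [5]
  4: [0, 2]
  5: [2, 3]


Visit 5, enqueue [2, 3]
Visit 2, enqueue [1, 4]
Visit 3, enqueue []
Visit 1, enqueue []
Visit 4, enqueue [0]
Visit 0, enqueue []

BFS order: [5, 2, 3, 1, 4, 0]


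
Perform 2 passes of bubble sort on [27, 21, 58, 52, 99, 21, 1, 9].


Initial: [27, 21, 58, 52, 99, 21, 1, 9]
Pass 1: [21, 27, 52, 58, 21, 1, 9, 99] (5 swaps)
Pass 2: [21, 27, 52, 21, 1, 9, 58, 99] (3 swaps)

After 2 passes: [21, 27, 52, 21, 1, 9, 58, 99]


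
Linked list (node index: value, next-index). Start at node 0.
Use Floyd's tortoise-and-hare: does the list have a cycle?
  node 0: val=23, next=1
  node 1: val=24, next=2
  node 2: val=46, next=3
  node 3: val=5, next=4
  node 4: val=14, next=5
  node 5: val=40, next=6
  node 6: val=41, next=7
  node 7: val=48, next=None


Floyd's tortoise (slow, +1) and hare (fast, +2):
  init: slow=0, fast=0
  step 1: slow=1, fast=2
  step 2: slow=2, fast=4
  step 3: slow=3, fast=6
  step 4: fast 6->7->None, no cycle

Cycle: no


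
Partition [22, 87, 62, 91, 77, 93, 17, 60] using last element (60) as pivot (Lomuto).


Pivot: 60
  22 <= 60: advance i (no swap)
  17 <= 60: swap -> [22, 17, 62, 91, 77, 93, 87, 60]
Place pivot at 2: [22, 17, 60, 91, 77, 93, 87, 62]

Partitioned: [22, 17, 60, 91, 77, 93, 87, 62]


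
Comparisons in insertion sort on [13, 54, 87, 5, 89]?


Algorithm: insertion sort
Input: [13, 54, 87, 5, 89]
Sorted: [5, 13, 54, 87, 89]

6


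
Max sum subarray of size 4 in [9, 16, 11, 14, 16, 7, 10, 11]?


[0:4]: 50
[1:5]: 57
[2:6]: 48
[3:7]: 47
[4:8]: 44

Max: 57 at [1:5]


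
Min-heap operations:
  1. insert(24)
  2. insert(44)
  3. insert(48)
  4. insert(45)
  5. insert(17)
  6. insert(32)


insert(24) -> [24]
insert(44) -> [24, 44]
insert(48) -> [24, 44, 48]
insert(45) -> [24, 44, 48, 45]
insert(17) -> [17, 24, 48, 45, 44]
insert(32) -> [17, 24, 32, 45, 44, 48]

Final heap: [17, 24, 32, 45, 44, 48]


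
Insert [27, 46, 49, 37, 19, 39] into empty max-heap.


Insert 27: [27]
Insert 46: [46, 27]
Insert 49: [49, 27, 46]
Insert 37: [49, 37, 46, 27]
Insert 19: [49, 37, 46, 27, 19]
Insert 39: [49, 37, 46, 27, 19, 39]

Final heap: [49, 37, 46, 27, 19, 39]


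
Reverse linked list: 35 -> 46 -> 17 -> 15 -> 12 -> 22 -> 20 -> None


Step 1: curr=35, set curr.next=prev(None) | reversed so far: 35
Step 2: curr=46, set curr.next=prev(35) | reversed so far: 46 -> 35
Step 3: curr=17, set curr.next=prev(46) | reversed so far: 17 -> 46 -> 35
Step 4: curr=15, set curr.next=prev(17) | reversed so far: 15 -> 17 -> 46 -> 35
Step 5: curr=12, set curr.next=prev(15) | reversed so far: 12 -> 15 -> 17 -> 46 -> 35
Step 6: curr=22, set curr.next=prev(12) | reversed so far: 22 -> 12 -> 15 -> 17 -> 46 -> 35
Step 7: curr=20, set curr.next=prev(22) | reversed so far: 20 -> 22 -> 12 -> 15 -> 17 -> 46 -> 35

20 -> 22 -> 12 -> 15 -> 17 -> 46 -> 35 -> None


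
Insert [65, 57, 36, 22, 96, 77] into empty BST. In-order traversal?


Insert 65: root
Insert 57: L from 65
Insert 36: L from 65 -> L from 57
Insert 22: L from 65 -> L from 57 -> L from 36
Insert 96: R from 65
Insert 77: R from 65 -> L from 96

In-order: [22, 36, 57, 65, 77, 96]


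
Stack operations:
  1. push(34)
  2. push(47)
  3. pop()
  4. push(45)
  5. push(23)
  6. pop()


push(34) -> [34]
push(47) -> [34, 47]
pop()->47, [34]
push(45) -> [34, 45]
push(23) -> [34, 45, 23]
pop()->23, [34, 45]

Final stack: [34, 45]


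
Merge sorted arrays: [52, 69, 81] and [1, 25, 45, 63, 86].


Take 1 from B
Take 25 from B
Take 45 from B
Take 52 from A
Take 63 from B
Take 69 from A
Take 81 from A

Merged: [1, 25, 45, 52, 63, 69, 81, 86]


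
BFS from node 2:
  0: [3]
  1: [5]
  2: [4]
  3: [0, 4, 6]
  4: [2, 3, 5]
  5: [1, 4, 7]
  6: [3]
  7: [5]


Visit 2, enqueue [4]
Visit 4, enqueue [3, 5]
Visit 3, enqueue [0, 6]
Visit 5, enqueue [1, 7]
Visit 0, enqueue []
Visit 6, enqueue []
Visit 1, enqueue []
Visit 7, enqueue []

BFS order: [2, 4, 3, 5, 0, 6, 1, 7]


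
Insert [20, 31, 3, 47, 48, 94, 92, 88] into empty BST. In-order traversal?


Insert 20: root
Insert 31: R from 20
Insert 3: L from 20
Insert 47: R from 20 -> R from 31
Insert 48: R from 20 -> R from 31 -> R from 47
Insert 94: R from 20 -> R from 31 -> R from 47 -> R from 48
Insert 92: R from 20 -> R from 31 -> R from 47 -> R from 48 -> L from 94
Insert 88: R from 20 -> R from 31 -> R from 47 -> R from 48 -> L from 94 -> L from 92

In-order: [3, 20, 31, 47, 48, 88, 92, 94]


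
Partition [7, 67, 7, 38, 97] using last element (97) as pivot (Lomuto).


Pivot: 97
  7 <= 97: advance i (no swap)
  67 <= 97: advance i (no swap)
  7 <= 97: advance i (no swap)
  38 <= 97: advance i (no swap)
Place pivot at 4: [7, 67, 7, 38, 97]

Partitioned: [7, 67, 7, 38, 97]


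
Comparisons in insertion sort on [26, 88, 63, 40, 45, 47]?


Algorithm: insertion sort
Input: [26, 88, 63, 40, 45, 47]
Sorted: [26, 40, 45, 47, 63, 88]

12


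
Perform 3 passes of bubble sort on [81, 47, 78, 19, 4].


Initial: [81, 47, 78, 19, 4]
Pass 1: [47, 78, 19, 4, 81] (4 swaps)
Pass 2: [47, 19, 4, 78, 81] (2 swaps)
Pass 3: [19, 4, 47, 78, 81] (2 swaps)

After 3 passes: [19, 4, 47, 78, 81]


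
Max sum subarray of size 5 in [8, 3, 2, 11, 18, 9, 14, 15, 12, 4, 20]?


[0:5]: 42
[1:6]: 43
[2:7]: 54
[3:8]: 67
[4:9]: 68
[5:10]: 54
[6:11]: 65

Max: 68 at [4:9]


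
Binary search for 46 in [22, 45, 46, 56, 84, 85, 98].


Step 1: lo=0, hi=6, mid=3, val=56
Step 2: lo=0, hi=2, mid=1, val=45
Step 3: lo=2, hi=2, mid=2, val=46

Found at index 2


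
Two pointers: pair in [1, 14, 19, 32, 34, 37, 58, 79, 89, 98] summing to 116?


lo=0(1)+hi=9(98)=99
lo=1(14)+hi=9(98)=112
lo=2(19)+hi=9(98)=117
lo=2(19)+hi=8(89)=108
lo=3(32)+hi=8(89)=121
lo=3(32)+hi=7(79)=111
lo=4(34)+hi=7(79)=113
lo=5(37)+hi=7(79)=116

Yes: 37+79=116


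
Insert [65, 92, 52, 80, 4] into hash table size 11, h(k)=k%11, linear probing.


Insert 65: h=10 -> slot 10
Insert 92: h=4 -> slot 4
Insert 52: h=8 -> slot 8
Insert 80: h=3 -> slot 3
Insert 4: h=4, 1 probes -> slot 5

Table: [None, None, None, 80, 92, 4, None, None, 52, None, 65]


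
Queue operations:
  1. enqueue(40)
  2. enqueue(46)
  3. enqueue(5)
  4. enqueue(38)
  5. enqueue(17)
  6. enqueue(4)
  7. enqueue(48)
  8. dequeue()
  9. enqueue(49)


enqueue(40) -> [40]
enqueue(46) -> [40, 46]
enqueue(5) -> [40, 46, 5]
enqueue(38) -> [40, 46, 5, 38]
enqueue(17) -> [40, 46, 5, 38, 17]
enqueue(4) -> [40, 46, 5, 38, 17, 4]
enqueue(48) -> [40, 46, 5, 38, 17, 4, 48]
dequeue()->40, [46, 5, 38, 17, 4, 48]
enqueue(49) -> [46, 5, 38, 17, 4, 48, 49]

Final queue: [46, 5, 38, 17, 4, 48, 49]


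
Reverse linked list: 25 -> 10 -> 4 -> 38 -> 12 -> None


Step 1: curr=25, set curr.next=prev(None) | reversed so far: 25
Step 2: curr=10, set curr.next=prev(25) | reversed so far: 10 -> 25
Step 3: curr=4, set curr.next=prev(10) | reversed so far: 4 -> 10 -> 25
Step 4: curr=38, set curr.next=prev(4) | reversed so far: 38 -> 4 -> 10 -> 25
Step 5: curr=12, set curr.next=prev(38) | reversed so far: 12 -> 38 -> 4 -> 10 -> 25

12 -> 38 -> 4 -> 10 -> 25 -> None


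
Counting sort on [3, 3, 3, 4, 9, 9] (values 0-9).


Input: [3, 3, 3, 4, 9, 9]
Counts: [0, 0, 0, 3, 1, 0, 0, 0, 0, 2]

Sorted: [3, 3, 3, 4, 9, 9]


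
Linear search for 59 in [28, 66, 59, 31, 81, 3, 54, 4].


i=0: 28!=59
i=1: 66!=59
i=2: 59==59 found!

Found at 2, 3 comps


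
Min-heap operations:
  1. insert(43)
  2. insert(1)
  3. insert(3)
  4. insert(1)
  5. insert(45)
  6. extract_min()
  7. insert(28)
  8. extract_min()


insert(43) -> [43]
insert(1) -> [1, 43]
insert(3) -> [1, 43, 3]
insert(1) -> [1, 1, 3, 43]
insert(45) -> [1, 1, 3, 43, 45]
extract_min()->1, [1, 43, 3, 45]
insert(28) -> [1, 28, 3, 45, 43]
extract_min()->1, [3, 28, 43, 45]

Final heap: [3, 28, 43, 45]


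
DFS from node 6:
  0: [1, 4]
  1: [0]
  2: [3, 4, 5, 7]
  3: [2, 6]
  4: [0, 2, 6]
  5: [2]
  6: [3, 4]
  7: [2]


Visit 6, push [4, 3]
Visit 3, push [2]
Visit 2, push [7, 5, 4]
Visit 4, push [0]
Visit 0, push [1]
Visit 1, push []
Visit 5, push []
Visit 7, push []

DFS order: [6, 3, 2, 4, 0, 1, 5, 7]


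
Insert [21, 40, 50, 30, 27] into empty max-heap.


Insert 21: [21]
Insert 40: [40, 21]
Insert 50: [50, 21, 40]
Insert 30: [50, 30, 40, 21]
Insert 27: [50, 30, 40, 21, 27]

Final heap: [50, 30, 40, 21, 27]


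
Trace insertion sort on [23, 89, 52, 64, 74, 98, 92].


Initial: [23, 89, 52, 64, 74, 98, 92]
Insert 89: [23, 89, 52, 64, 74, 98, 92]
Insert 52: [23, 52, 89, 64, 74, 98, 92]
Insert 64: [23, 52, 64, 89, 74, 98, 92]
Insert 74: [23, 52, 64, 74, 89, 98, 92]
Insert 98: [23, 52, 64, 74, 89, 98, 92]
Insert 92: [23, 52, 64, 74, 89, 92, 98]

Sorted: [23, 52, 64, 74, 89, 92, 98]


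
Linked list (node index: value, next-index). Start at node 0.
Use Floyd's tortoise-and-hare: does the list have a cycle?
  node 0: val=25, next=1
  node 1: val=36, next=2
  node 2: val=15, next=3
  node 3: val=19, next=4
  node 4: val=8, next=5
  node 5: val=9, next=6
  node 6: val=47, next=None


Floyd's tortoise (slow, +1) and hare (fast, +2):
  init: slow=0, fast=0
  step 1: slow=1, fast=2
  step 2: slow=2, fast=4
  step 3: slow=3, fast=6
  step 4: fast -> None, no cycle

Cycle: no


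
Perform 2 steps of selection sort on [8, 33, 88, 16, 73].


Initial: [8, 33, 88, 16, 73]
Step 1: min=8 at 0
  Swap: [8, 33, 88, 16, 73]
Step 2: min=16 at 3
  Swap: [8, 16, 88, 33, 73]

After 2 steps: [8, 16, 88, 33, 73]


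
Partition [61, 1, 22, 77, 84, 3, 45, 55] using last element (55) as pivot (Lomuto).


Pivot: 55
  1 <= 55: swap -> [1, 61, 22, 77, 84, 3, 45, 55]
  22 <= 55: swap -> [1, 22, 61, 77, 84, 3, 45, 55]
  3 <= 55: swap -> [1, 22, 3, 77, 84, 61, 45, 55]
  45 <= 55: swap -> [1, 22, 3, 45, 84, 61, 77, 55]
Place pivot at 4: [1, 22, 3, 45, 55, 61, 77, 84]

Partitioned: [1, 22, 3, 45, 55, 61, 77, 84]


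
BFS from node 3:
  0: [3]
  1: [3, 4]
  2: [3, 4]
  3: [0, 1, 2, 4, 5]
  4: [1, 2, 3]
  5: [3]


Visit 3, enqueue [0, 1, 2, 4, 5]
Visit 0, enqueue []
Visit 1, enqueue []
Visit 2, enqueue []
Visit 4, enqueue []
Visit 5, enqueue []

BFS order: [3, 0, 1, 2, 4, 5]


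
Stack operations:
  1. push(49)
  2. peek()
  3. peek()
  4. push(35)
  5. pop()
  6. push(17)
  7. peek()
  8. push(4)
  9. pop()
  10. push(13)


push(49) -> [49]
peek()->49
peek()->49
push(35) -> [49, 35]
pop()->35, [49]
push(17) -> [49, 17]
peek()->17
push(4) -> [49, 17, 4]
pop()->4, [49, 17]
push(13) -> [49, 17, 13]

Final stack: [49, 17, 13]


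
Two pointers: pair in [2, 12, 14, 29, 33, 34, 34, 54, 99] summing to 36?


lo=0(2)+hi=8(99)=101
lo=0(2)+hi=7(54)=56
lo=0(2)+hi=6(34)=36

Yes: 2+34=36


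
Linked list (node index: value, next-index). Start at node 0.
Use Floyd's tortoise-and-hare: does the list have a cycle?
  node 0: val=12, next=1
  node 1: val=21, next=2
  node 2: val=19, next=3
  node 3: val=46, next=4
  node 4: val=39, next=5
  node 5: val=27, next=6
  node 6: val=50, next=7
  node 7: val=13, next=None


Floyd's tortoise (slow, +1) and hare (fast, +2):
  init: slow=0, fast=0
  step 1: slow=1, fast=2
  step 2: slow=2, fast=4
  step 3: slow=3, fast=6
  step 4: fast 6->7->None, no cycle

Cycle: no


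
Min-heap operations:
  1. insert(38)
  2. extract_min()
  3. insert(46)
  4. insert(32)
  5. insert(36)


insert(38) -> [38]
extract_min()->38, []
insert(46) -> [46]
insert(32) -> [32, 46]
insert(36) -> [32, 46, 36]

Final heap: [32, 46, 36]


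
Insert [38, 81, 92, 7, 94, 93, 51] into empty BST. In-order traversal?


Insert 38: root
Insert 81: R from 38
Insert 92: R from 38 -> R from 81
Insert 7: L from 38
Insert 94: R from 38 -> R from 81 -> R from 92
Insert 93: R from 38 -> R from 81 -> R from 92 -> L from 94
Insert 51: R from 38 -> L from 81

In-order: [7, 38, 51, 81, 92, 93, 94]


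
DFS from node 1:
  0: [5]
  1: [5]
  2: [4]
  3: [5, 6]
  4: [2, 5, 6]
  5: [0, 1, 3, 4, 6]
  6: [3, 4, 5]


Visit 1, push [5]
Visit 5, push [6, 4, 3, 0]
Visit 0, push []
Visit 3, push [6]
Visit 6, push [4]
Visit 4, push [2]
Visit 2, push []

DFS order: [1, 5, 0, 3, 6, 4, 2]


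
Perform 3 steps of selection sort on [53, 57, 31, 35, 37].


Initial: [53, 57, 31, 35, 37]
Step 1: min=31 at 2
  Swap: [31, 57, 53, 35, 37]
Step 2: min=35 at 3
  Swap: [31, 35, 53, 57, 37]
Step 3: min=37 at 4
  Swap: [31, 35, 37, 57, 53]

After 3 steps: [31, 35, 37, 57, 53]


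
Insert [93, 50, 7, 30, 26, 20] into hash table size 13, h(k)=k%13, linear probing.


Insert 93: h=2 -> slot 2
Insert 50: h=11 -> slot 11
Insert 7: h=7 -> slot 7
Insert 30: h=4 -> slot 4
Insert 26: h=0 -> slot 0
Insert 20: h=7, 1 probes -> slot 8

Table: [26, None, 93, None, 30, None, None, 7, 20, None, None, 50, None]


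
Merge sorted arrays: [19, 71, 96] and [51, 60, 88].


Take 19 from A
Take 51 from B
Take 60 from B
Take 71 from A
Take 88 from B

Merged: [19, 51, 60, 71, 88, 96]


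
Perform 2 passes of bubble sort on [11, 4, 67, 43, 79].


Initial: [11, 4, 67, 43, 79]
Pass 1: [4, 11, 43, 67, 79] (2 swaps)
Pass 2: [4, 11, 43, 67, 79] (0 swaps)

After 2 passes: [4, 11, 43, 67, 79]


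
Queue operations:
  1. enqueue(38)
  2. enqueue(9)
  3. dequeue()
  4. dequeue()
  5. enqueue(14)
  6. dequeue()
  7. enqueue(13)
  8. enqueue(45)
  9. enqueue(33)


enqueue(38) -> [38]
enqueue(9) -> [38, 9]
dequeue()->38, [9]
dequeue()->9, []
enqueue(14) -> [14]
dequeue()->14, []
enqueue(13) -> [13]
enqueue(45) -> [13, 45]
enqueue(33) -> [13, 45, 33]

Final queue: [13, 45, 33]


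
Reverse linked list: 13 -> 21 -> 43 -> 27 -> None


Step 1: curr=13, set curr.next=prev(None) | reversed so far: 13
Step 2: curr=21, set curr.next=prev(13) | reversed so far: 21 -> 13
Step 3: curr=43, set curr.next=prev(21) | reversed so far: 43 -> 21 -> 13
Step 4: curr=27, set curr.next=prev(43) | reversed so far: 27 -> 43 -> 21 -> 13

27 -> 43 -> 21 -> 13 -> None


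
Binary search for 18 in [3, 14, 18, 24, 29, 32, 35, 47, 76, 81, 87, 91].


Step 1: lo=0, hi=11, mid=5, val=32
Step 2: lo=0, hi=4, mid=2, val=18

Found at index 2


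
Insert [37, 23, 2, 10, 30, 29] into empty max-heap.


Insert 37: [37]
Insert 23: [37, 23]
Insert 2: [37, 23, 2]
Insert 10: [37, 23, 2, 10]
Insert 30: [37, 30, 2, 10, 23]
Insert 29: [37, 30, 29, 10, 23, 2]

Final heap: [37, 30, 29, 10, 23, 2]


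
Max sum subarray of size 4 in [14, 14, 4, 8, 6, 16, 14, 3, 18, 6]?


[0:4]: 40
[1:5]: 32
[2:6]: 34
[3:7]: 44
[4:8]: 39
[5:9]: 51
[6:10]: 41

Max: 51 at [5:9]


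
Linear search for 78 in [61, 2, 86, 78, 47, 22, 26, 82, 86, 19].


i=0: 61!=78
i=1: 2!=78
i=2: 86!=78
i=3: 78==78 found!

Found at 3, 4 comps


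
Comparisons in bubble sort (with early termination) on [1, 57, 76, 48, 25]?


Algorithm: bubble sort (with early termination)
Input: [1, 57, 76, 48, 25]
Sorted: [1, 25, 48, 57, 76]

10


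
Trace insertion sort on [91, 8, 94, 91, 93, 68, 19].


Initial: [91, 8, 94, 91, 93, 68, 19]
Insert 8: [8, 91, 94, 91, 93, 68, 19]
Insert 94: [8, 91, 94, 91, 93, 68, 19]
Insert 91: [8, 91, 91, 94, 93, 68, 19]
Insert 93: [8, 91, 91, 93, 94, 68, 19]
Insert 68: [8, 68, 91, 91, 93, 94, 19]
Insert 19: [8, 19, 68, 91, 91, 93, 94]

Sorted: [8, 19, 68, 91, 91, 93, 94]
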